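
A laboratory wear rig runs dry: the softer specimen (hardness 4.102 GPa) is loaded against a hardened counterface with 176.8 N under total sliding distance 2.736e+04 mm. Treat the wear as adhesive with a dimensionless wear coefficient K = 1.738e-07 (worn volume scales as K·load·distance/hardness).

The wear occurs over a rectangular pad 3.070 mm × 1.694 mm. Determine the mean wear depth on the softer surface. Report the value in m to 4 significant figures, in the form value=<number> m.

value=3.941e-08 m

Intermediates are displayed rounded, and every step runs at full float precision; rounded just once: four significant figures.
The distance L = 2.736e+04 mm = 27.36 m.
Hardness H = 4.102 GPa = 4.102e+09 Pa.
Pad sides 3.070 mm × 1.694 mm = 0.003070 m × 0.001694 m. Contact area A = 0.003070 m × 0.001694 m = 5.201e-06 m².
In SI base units: W = 176.8 N, H = 4.102e+09 Pa, K = 1.738e-07.
Apply Archard: V = K·W·L/H = 1.738e-07 · 176.8 · 27.36 / 4.102e+09 = 2.050e-13 m³.
Mean wear depth h = V/A = 2.050e-13 / 5.201e-06 = 3.941e-08 m.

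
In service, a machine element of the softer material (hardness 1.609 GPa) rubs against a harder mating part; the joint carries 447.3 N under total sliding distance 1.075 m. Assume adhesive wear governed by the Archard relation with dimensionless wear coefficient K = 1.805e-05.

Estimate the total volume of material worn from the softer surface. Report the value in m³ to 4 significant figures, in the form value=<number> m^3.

Intermediates are printed rounded, and every step runs at full float precision, and rounded just once to four significant figures.
Convert: Hardness H = 1.609 GPa = 1.609e+09 Pa.
SI base units throughout: W = 447.3 N, H = 1.609e+09 Pa, K = 1.805e-05.
Wear volume V = K·W·L/H = 1.805e-05 · 447.3 · 1.075 / 1.609e+09 = 5.394e-12 m³.

value=5.394e-12 m^3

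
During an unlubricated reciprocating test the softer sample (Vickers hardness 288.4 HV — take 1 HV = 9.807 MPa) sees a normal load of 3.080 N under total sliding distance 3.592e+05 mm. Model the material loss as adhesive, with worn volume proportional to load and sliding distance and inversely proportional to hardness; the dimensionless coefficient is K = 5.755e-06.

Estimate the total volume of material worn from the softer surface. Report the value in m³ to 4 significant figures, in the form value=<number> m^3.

The intermediates are printed rounded; all arithmetic holds full float precision, and rounded once at the end, at four significant digits.
Total distance L = 3.592e+05 mm = 359.2 m.
Hardness H = 288.4 HV × 9.807 MPa/HV = 2828 MPa = 2.828e+09 Pa.
SI base units throughout: W = 3.080 N, H = 2.828e+09 Pa, K = 5.755e-06.
The Archard volume V = K·W·L/H = 5.755e-06 · 3.080 · 359.2 / 2.828e+09 = 2.251e-12 m³.

value=2.251e-12 m^3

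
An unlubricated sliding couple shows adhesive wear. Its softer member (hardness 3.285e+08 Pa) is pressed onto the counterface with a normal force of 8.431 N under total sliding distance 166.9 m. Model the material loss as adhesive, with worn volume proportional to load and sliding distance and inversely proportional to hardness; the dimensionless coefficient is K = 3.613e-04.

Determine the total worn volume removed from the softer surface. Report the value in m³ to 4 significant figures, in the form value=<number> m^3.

value=1.548e-09 m^3

The intermediates are shown rounded, and every step runs at full float precision; one final rounding: 4 significant figures.
Collected in SI base units: W = 8.431 N, H = 3.285e+08 Pa, K = 3.613e-04.
Worn volume V = K·W·L/H = 3.613e-04 · 8.431 · 166.9 / 3.285e+08 = 1.548e-09 m³.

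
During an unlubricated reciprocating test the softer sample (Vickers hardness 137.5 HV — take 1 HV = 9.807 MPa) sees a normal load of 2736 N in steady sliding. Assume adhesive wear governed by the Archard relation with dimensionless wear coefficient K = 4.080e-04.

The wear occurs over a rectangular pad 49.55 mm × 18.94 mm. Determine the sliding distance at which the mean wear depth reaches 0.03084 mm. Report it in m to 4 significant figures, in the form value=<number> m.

value=34.96 m

The algebra holds full precision; intermediate values are shown rounded — one final rounding to 4 significant digits.
Convert: Hardness H = 137.5 HV × 9.807 MPa/HV = 1348 MPa = 1.348e+09 Pa.
Convert: Pad sides 49.55 mm × 18.94 mm = 0.04955 m × 0.01894 m. Contact area A = 0.04955 m × 0.01894 m = 9.385e-04 m².
Convert: Depth limit h_lim = 0.03084 mm = 3.084e-05 m.
SI base units throughout: W = 2736 N, H = 1.348e+09 Pa, K = 4.080e-04.
Limit volume V_lim = h_lim·A = 3.084e-05 · 9.385e-04 = 2.894e-08 m³.
Life L = V_lim·H/(K·W) = 2.894e-08 · 1.348e+09 / (4.080e-04 · 2736) = 34.96 m.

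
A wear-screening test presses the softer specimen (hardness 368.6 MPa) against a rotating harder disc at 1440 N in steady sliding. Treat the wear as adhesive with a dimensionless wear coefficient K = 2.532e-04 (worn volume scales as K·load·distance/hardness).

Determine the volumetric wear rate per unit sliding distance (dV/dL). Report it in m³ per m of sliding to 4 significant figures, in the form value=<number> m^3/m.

The computation runs at full float precision. The intermediates appear rounded. Rounded once at the end to 4 significant digits.
Convert: Hardness H = 368.6 MPa = 3.686e+08 Pa.
In SI base units: W = 1440 N, H = 3.686e+08 Pa, K = 2.532e-04.
Rate of wear dV/dL = K·W/H, per unit distance: 2.532e-04 · 1440 / 3.686e+08 = 9.892e-10 m³/m.

value=9.892e-10 m^3/m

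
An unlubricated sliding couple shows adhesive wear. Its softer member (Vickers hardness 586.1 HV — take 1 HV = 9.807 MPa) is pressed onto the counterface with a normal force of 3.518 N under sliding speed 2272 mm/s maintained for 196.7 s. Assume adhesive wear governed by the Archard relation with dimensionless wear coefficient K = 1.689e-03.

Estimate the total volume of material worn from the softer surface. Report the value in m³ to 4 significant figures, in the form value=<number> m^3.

The intermediates are displayed rounded. Every step keeps full precision, and rounded just once, at 4 significant digits.
Convert: Sliding speed v = 2272 mm/s = 2.272 m/s. Sliding distance L = v·t = 2.272 m/s × 196.7 s = 446.9 m.
Convert: Hardness H = 586.1 HV × 9.807 MPa/HV = 5748 MPa = 5.748e+09 Pa.
Working in SI base units: W = 3.518 N, H = 5.748e+09 Pa, K = 1.689e-03.
By Archard's law, V = K·W·L/H = 1.689e-03 · 3.518 · 446.9 / 5.748e+09 = 4.620e-10 m³.

value=4.620e-10 m^3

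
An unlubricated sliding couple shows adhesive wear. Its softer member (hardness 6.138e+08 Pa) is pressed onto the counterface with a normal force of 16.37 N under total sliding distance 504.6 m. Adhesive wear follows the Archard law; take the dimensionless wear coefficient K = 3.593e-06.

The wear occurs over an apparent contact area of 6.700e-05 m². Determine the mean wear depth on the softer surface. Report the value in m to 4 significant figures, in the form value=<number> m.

All working math holds full float precision, and the intermediates are shown rounded. Rounded once at the end, at four significant digits.
SI base units throughout: W = 16.37 N, H = 6.138e+08 Pa, K = 3.593e-06.
Wear volume V = K·W·L/H = 3.593e-06 · 16.37 · 504.6 / 6.138e+08 = 4.835e-11 m³.
Wear depth h = V/A = 4.835e-11 / 6.700e-05 = 7.217e-07 m.

value=7.217e-07 m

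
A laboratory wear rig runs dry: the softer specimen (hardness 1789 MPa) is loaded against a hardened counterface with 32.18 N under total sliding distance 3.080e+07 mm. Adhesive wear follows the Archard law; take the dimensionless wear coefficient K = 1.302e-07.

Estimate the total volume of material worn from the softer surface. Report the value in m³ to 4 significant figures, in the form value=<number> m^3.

The algebra runs at full precision; intermediates are displayed rounded; one last rounding, at 4 significant figures.
Path length L = 3.080e+07 mm = 3.080e+04 m.
Hardness H = 1789 MPa = 1.789e+09 Pa.
Working in SI base units: W = 32.18 N, H = 1.789e+09 Pa, K = 1.302e-07.
By Archard's law, V = K·W·L/H = 1.302e-07 · 32.18 · 3.080e+04 / 1.789e+09 = 7.213e-11 m³.

value=7.213e-11 m^3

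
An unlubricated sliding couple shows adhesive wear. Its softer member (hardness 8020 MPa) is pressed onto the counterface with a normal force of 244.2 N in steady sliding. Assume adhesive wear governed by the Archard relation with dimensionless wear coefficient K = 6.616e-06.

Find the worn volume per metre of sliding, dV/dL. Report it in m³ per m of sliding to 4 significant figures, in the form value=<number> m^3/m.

value=2.014e-13 m^3/m

Intermediate values are displayed rounded, and the algebra keeps full precision, and rounded once at the end: four significant digits.
Convert: Hardness H = 8020 MPa = 8.020e+09 Pa.
Collected in SI base units: W = 244.2 N, H = 8.020e+09 Pa, K = 6.616e-06.
Wear rate dV/dL = K·W/H (independent of L): 6.616e-06 · 244.2 / 8.020e+09 = 2.014e-13 m³/m.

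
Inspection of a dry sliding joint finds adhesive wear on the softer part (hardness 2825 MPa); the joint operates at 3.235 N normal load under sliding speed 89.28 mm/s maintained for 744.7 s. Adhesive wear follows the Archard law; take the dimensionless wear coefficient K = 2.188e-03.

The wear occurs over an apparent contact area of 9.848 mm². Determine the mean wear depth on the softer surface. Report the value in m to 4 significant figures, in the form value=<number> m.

value=1.692e-05 m

Intermediates appear rounded. Every step holds full float precision — rounded once at the end, at four significant digits.
Sliding speed v = 89.28 mm/s = 0.08928 m/s. Distance L = v·t = 0.08928 m/s × 744.7 s = 66.49 m.
Hardness H = 2825 MPa = 2.825e+09 Pa.
Contact area A = 9.848 mm² = 9.848e-06 m².
Working in SI base units: W = 3.235 N, H = 2.825e+09 Pa, K = 2.188e-03.
Apply Archard: V = K·W·L/H = 2.188e-03 · 3.235 · 66.49 / 2.825e+09 = 1.666e-10 m³.
Mean wear depth h = V/A = 1.666e-10 / 9.848e-06 = 1.692e-05 m.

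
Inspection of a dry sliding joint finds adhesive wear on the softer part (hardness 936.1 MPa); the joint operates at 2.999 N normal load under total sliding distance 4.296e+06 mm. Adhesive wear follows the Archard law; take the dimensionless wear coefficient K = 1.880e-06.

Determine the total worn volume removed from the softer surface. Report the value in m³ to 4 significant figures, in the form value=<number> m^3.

value=2.587e-11 m^3

Intermediate values are printed rounded. Every step carries full float precision; one final rounding to 4 significant figures.
Total distance L = 4.296e+06 mm = 4296 m.
Hardness H = 936.1 MPa = 9.361e+08 Pa.
SI base units throughout: W = 2.999 N, H = 9.361e+08 Pa, K = 1.880e-06.
Wear volume V = K·W·L/H = 1.880e-06 · 2.999 · 4296 / 9.361e+08 = 2.587e-11 m³.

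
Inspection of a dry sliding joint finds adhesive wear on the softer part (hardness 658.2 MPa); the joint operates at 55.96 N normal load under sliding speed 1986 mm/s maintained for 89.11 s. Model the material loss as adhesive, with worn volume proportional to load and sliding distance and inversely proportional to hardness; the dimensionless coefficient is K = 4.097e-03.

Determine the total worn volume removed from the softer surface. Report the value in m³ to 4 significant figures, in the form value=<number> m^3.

value=6.164e-08 m^3

Every step holds full float precision, and quoted intermediates are rounded; one final rounding to 4 significant digits.
Sliding speed v = 1986 mm/s = 1.986 m/s. Path length L = v·t = 1.986 m/s × 89.11 s = 177.0 m.
Hardness H = 658.2 MPa = 6.582e+08 Pa.
In SI base units: W = 55.96 N, H = 6.582e+08 Pa, K = 4.097e-03.
Apply Archard: V = K·W·L/H = 4.097e-03 · 55.96 · 177.0 / 6.582e+08 = 6.164e-08 m³.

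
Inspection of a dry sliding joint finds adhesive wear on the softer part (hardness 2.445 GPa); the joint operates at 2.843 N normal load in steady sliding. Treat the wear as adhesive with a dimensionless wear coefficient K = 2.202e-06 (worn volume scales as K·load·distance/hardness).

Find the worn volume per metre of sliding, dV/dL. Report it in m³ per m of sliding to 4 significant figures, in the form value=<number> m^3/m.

The algebra holds full precision — intermediate values are printed rounded — rounded just once, at 4 significant figures.
Convert: Hardness H = 2.445 GPa = 2.445e+09 Pa.
In SI base units: W = 2.843 N, H = 2.445e+09 Pa, K = 2.202e-06.
The wear rate dV/dL = K·W/H (independent of L): 2.202e-06 · 2.843 / 2.445e+09 = 2.560e-15 m³/m.

value=2.560e-15 m^3/m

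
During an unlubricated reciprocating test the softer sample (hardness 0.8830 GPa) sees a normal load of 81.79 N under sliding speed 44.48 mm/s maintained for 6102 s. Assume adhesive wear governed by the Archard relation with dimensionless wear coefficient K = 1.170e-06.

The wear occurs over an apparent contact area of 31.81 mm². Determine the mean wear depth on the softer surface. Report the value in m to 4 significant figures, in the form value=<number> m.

Intermediates are printed rounded. The computation holds full float precision — rounded once at the end to four significant digits.
Sliding speed v = 44.48 mm/s = 0.04448 m/s. Distance covered L = v·t = 0.04448 m/s × 6102 s = 271.4 m.
Hardness H = 0.8830 GPa = 8.830e+08 Pa.
Contact area A = 31.81 mm² = 3.181e-05 m².
In SI base units: W = 81.79 N, H = 8.830e+08 Pa, K = 1.170e-06.
Apply Archard: V = K·W·L/H = 1.170e-06 · 81.79 · 271.4 / 8.830e+08 = 2.941e-11 m³.
Mean wear depth h = V/A = 2.941e-11 / 3.181e-05 = 9.247e-07 m.

value=9.247e-07 m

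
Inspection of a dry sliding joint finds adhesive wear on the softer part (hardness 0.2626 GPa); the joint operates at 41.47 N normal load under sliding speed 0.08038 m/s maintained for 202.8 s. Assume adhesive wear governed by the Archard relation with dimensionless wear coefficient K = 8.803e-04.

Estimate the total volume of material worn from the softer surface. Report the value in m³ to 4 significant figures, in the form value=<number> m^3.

Intermediate values are shown rounded — all working math maintains exact precision; rounded just once: four significant figures.
Convert: Distance covered L = v·t = 0.08038 m/s × 202.8 s = 16.30 m.
Convert: Hardness H = 0.2626 GPa = 2.626e+08 Pa.
SI base units throughout: W = 41.47 N, H = 2.626e+08 Pa, K = 8.803e-04.
Volume removed: V = K·W·L/H = 8.803e-04 · 41.47 · 16.30 / 2.626e+08 = 2.266e-09 m³.

value=2.266e-09 m^3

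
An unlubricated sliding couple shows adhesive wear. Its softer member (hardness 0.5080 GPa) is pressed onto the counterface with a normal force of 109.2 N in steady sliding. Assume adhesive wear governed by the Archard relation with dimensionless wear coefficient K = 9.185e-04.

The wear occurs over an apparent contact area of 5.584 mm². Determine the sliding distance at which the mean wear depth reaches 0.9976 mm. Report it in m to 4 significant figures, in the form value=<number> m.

value=28.21 m

Each operation carries exact precision; printed values are rounded, and rounded just once: 4 significant figures.
Hardness H = 0.5080 GPa = 5.080e+08 Pa.
Contact area A = 5.584 mm² = 5.584e-06 m².
Depth limit h_lim = 0.9976 mm = 9.976e-04 m.
In SI base units, W = 109.2 N, H = 5.080e+08 Pa, K = 9.185e-04.
At the depth limit, V_lim = h_lim·A = 9.976e-04 · 5.584e-06 = 5.571e-09 m³.
Sliding life L = V_lim·H/(K·W) = 5.571e-09 · 5.080e+08 / (9.185e-04 · 109.2) = 28.21 m.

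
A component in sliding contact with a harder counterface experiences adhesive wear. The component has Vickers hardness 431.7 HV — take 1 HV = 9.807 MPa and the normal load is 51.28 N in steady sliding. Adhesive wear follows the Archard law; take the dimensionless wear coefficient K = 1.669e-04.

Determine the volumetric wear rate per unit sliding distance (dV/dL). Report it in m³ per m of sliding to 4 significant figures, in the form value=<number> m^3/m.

All arithmetic runs at full float precision; intermediates appear rounded — one final rounding, at four significant figures.
Hardness H = 431.7 HV × 9.807 MPa/HV = 4234 MPa = 4.234e+09 Pa.
SI base units throughout: W = 51.28 N, H = 4.234e+09 Pa, K = 1.669e-04.
Volumetric rate dV/dL = K·W/H (no L dependence): 1.669e-04 · 51.28 / 4.234e+09 = 2.022e-12 m³/m.

value=2.022e-12 m^3/m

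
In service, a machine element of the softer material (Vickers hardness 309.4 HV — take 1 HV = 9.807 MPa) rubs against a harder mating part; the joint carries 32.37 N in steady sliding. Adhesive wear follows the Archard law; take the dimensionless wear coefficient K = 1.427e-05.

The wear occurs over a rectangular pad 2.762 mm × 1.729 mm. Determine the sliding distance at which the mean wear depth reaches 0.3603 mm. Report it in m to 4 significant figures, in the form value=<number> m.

The computation carries full precision, and quoted intermediates are rounded, and a single final rounding, at 4 significant digits.
Convert: Hardness H = 309.4 HV × 9.807 MPa/HV = 3034 MPa = 3.034e+09 Pa.
Convert: Pad sides 2.762 mm × 1.729 mm = 0.002762 m × 0.001729 m. Contact area A = 0.002762 m × 0.001729 m = 4.775e-06 m².
Convert: Depth limit h_lim = 0.3603 mm = 3.603e-04 m.
Expressed in SI base units: W = 32.37 N, H = 3.034e+09 Pa, K = 1.427e-05.
At the depth limit, V_lim = h_lim·A = 3.603e-04 · 4.775e-06 = 1.721e-09 m³.
Sliding life L = V_lim·H/(K·W) = 1.721e-09 · 3.034e+09 / (1.427e-05 · 32.37) = 1.130e+04 m.

value=1.130e+04 m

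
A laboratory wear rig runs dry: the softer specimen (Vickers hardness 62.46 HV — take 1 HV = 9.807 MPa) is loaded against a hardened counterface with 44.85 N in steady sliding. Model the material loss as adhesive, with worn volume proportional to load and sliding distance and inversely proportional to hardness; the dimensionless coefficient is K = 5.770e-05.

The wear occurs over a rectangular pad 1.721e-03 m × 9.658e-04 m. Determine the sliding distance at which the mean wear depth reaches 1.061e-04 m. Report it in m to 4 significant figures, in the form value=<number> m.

All working math runs at full float precision; printed values are rounded, and rounded once at the end, at 4 significant digits.
Convert: Hardness H = 62.46 HV × 9.807 MPa/HV = 612.5 MPa = 6.125e+08 Pa.
Convert: Contact area A = 1.721e-03 m × 9.658e-04 m = 1.662e-06 m².
Expressed in SI base units: W = 44.85 N, H = 6.125e+08 Pa, K = 5.770e-05.
Allowed volume V_lim = h_lim·A = 1.061e-04 · 1.662e-06 = 1.764e-10 m³.
Sliding life L = V_lim·H/(K·W) = 1.764e-10 · 6.125e+08 / (5.770e-05 · 44.85) = 41.74 m.

value=41.74 m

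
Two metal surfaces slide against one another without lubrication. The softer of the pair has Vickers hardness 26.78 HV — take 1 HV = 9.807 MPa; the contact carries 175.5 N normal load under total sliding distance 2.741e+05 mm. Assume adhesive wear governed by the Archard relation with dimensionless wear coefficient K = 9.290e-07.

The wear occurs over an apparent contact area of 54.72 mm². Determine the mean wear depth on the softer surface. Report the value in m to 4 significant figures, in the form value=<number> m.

Printed values are rounded — the computation maintains exact precision. Rounded once at the end to four significant digits.
Convert: Distance L = 2.741e+05 mm = 274.1 m.
Convert: Hardness H = 26.78 HV × 9.807 MPa/HV = 262.6 MPa = 2.626e+08 Pa.
Convert: Contact area A = 54.72 mm² = 5.472e-05 m².
Working in SI base units: W = 175.5 N, H = 2.626e+08 Pa, K = 9.290e-07.
Archard volume V = K·W·L/H = 9.290e-07 · 175.5 · 274.1 / 2.626e+08 = 1.702e-10 m³.
Depth h = V/A = 1.702e-10 / 5.472e-05 = 3.110e-06 m.

value=3.110e-06 m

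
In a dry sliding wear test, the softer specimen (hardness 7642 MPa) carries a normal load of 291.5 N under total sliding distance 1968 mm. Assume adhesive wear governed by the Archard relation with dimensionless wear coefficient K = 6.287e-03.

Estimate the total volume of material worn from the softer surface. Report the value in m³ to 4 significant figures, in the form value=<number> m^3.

value=4.720e-10 m^3

The computation carries full float precision. Printed values are rounded, and a lone final rounding, at 4 significant digits.
Convert: The distance L = 1968 mm = 1.968 m.
Convert: Hardness H = 7642 MPa = 7.642e+09 Pa.
As SI base values: W = 291.5 N, H = 7.642e+09 Pa, K = 6.287e-03.
Volume removed: V = K·W·L/H = 6.287e-03 · 291.5 · 1.968 / 7.642e+09 = 4.720e-10 m³.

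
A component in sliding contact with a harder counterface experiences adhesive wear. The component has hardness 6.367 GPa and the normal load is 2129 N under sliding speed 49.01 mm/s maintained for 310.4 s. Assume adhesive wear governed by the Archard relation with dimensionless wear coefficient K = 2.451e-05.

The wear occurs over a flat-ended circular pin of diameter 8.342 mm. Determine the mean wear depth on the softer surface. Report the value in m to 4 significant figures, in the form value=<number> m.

value=2.281e-06 m

Shown intermediates are rounded — each operation keeps full precision. Rounded once at the end to four significant digits.
Convert: Sliding speed v = 49.01 mm/s = 0.04901 m/s. Distance L = v·t = 0.04901 m/s × 310.4 s = 15.21 m.
Convert: Hardness H = 6.367 GPa = 6.367e+09 Pa.
Convert: Pin diameter d = 8.342 mm = 0.008342 m. Contact area A = π·d²/4 = π·(0.008342 m)²/4 = 5.466e-05 m².
Expressed in SI base units: W = 2129 N, H = 6.367e+09 Pa, K = 2.451e-05.
Archard volume V = K·W·L/H = 2.451e-05 · 2129 · 15.21 / 6.367e+09 = 1.247e-10 m³.
Average depth h = V/A = 1.247e-10 / 5.466e-05 = 2.281e-06 m.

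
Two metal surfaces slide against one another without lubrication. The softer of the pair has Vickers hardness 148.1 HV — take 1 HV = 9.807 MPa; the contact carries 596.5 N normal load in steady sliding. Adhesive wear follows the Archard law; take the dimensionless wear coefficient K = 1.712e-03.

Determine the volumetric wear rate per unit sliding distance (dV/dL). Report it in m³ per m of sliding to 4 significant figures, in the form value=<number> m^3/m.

All arithmetic maintains exact precision; shown intermediates are rounded — one last rounding: four significant digits.
Hardness H = 148.1 HV × 9.807 MPa/HV = 1452 MPa = 1.452e+09 Pa.
SI base units throughout: W = 596.5 N, H = 1.452e+09 Pa, K = 1.712e-03.
Volumetric rate dV/dL = K·W/H — distance-free: 1.712e-03 · 596.5 / 1.452e+09 = 7.031e-10 m³/m.

value=7.031e-10 m^3/m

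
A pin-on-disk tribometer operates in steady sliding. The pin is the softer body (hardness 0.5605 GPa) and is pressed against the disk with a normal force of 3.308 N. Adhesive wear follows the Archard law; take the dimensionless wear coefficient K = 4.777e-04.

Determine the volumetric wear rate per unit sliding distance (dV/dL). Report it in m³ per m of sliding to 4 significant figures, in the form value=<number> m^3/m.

Quoted intermediates are rounded; the algebra runs at exact precision; a single final rounding to 4 significant digits.
Convert: Hardness H = 0.5605 GPa = 5.605e+08 Pa.
SI base units throughout: W = 3.308 N, H = 5.605e+08 Pa, K = 4.777e-04.
Volumetric rate dV/dL = K·W/H — distance-free: 4.777e-04 · 3.308 / 5.605e+08 = 2.819e-12 m³/m.

value=2.819e-12 m^3/m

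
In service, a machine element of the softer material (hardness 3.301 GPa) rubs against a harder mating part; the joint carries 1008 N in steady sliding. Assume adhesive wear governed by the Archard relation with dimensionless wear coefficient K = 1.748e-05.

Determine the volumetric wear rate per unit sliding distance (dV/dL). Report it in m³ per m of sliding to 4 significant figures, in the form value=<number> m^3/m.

Intermediate values are displayed rounded, and each operation maintains exact precision, and one final rounding: four significant digits.
Convert: Hardness H = 3.301 GPa = 3.301e+09 Pa.
Collected in SI base units: W = 1008 N, H = 3.301e+09 Pa, K = 1.748e-05.
Volumetric rate dV/dL = K·W/H, per unit distance: 1.748e-05 · 1008 / 3.301e+09 = 5.338e-12 m³/m.

value=5.338e-12 m^3/m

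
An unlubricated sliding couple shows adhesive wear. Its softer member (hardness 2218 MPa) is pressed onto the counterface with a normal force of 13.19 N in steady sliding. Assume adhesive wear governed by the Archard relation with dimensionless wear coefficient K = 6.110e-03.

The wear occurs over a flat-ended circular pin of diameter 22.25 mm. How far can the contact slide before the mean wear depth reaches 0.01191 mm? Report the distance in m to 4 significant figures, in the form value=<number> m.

value=127.4 m

Printed values are rounded. The algebra carries full precision; a single final rounding: four significant digits.
Convert: Hardness H = 2218 MPa = 2.218e+09 Pa.
Convert: Pin diameter d = 22.25 mm = 0.02225 m. Contact area A = π·d²/4 = π·(0.02225 m)²/4 = 3.888e-04 m².
Convert: Depth limit h_lim = 0.01191 mm = 1.191e-05 m.
Restated in SI base units: W = 13.19 N, H = 2.218e+09 Pa, K = 6.110e-03.
Permissible volume V_lim = h_lim·A = 1.191e-05 · 3.888e-04 = 4.631e-09 m³.
Inverting, life L = V_lim·H/(K·W) = 4.631e-09 · 2.218e+09 / (6.110e-03 · 13.19) = 127.4 m.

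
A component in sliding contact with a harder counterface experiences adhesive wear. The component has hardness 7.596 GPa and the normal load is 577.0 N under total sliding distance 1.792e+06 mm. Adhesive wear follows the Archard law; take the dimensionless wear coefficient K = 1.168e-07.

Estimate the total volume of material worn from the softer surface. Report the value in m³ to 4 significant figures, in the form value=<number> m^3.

value=1.590e-11 m^3

Shown intermediates are rounded — the algebra maintains full float precision; rounded once at the end to four significant digits.
Convert: Sliding distance L = 1.792e+06 mm = 1792 m.
Convert: Hardness H = 7.596 GPa = 7.596e+09 Pa.
In SI base units, W = 577.0 N, H = 7.596e+09 Pa, K = 1.168e-07.
Archard relation: V = K·W·L/H = 1.168e-07 · 577.0 · 1792 / 7.596e+09 = 1.590e-11 m³.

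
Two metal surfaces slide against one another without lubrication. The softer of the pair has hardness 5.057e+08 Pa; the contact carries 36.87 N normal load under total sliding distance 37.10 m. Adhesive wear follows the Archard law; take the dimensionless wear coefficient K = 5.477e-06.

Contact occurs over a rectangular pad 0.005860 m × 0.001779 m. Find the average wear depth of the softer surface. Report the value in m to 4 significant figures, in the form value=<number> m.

Quoted intermediates are rounded; the computation runs at full precision; one last rounding to four significant figures.
Contact area A = 0.005860 m × 0.001779 m = 1.042e-05 m².
Restated in SI base units: W = 36.87 N, H = 5.057e+08 Pa, K = 5.477e-06.
Apply Archard: V = K·W·L/H = 5.477e-06 · 36.87 · 37.10 / 5.057e+08 = 1.481e-11 m³.
Average depth h = V/A = 1.481e-11 / 1.042e-05 = 1.421e-06 m.

value=1.421e-06 m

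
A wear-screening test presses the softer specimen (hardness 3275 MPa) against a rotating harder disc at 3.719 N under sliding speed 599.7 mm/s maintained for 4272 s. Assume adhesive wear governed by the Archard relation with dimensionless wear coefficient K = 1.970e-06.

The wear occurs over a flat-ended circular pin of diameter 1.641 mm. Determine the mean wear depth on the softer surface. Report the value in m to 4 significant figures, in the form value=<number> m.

Each operation keeps full precision; intermediate values are printed rounded; one last rounding: 4 significant digits.
Sliding speed v = 599.7 mm/s = 0.5997 m/s. The distance L = v·t = 0.5997 m/s × 4272 s = 2562 m.
Hardness H = 3275 MPa = 3.275e+09 Pa.
Pin diameter d = 1.641 mm = 0.001641 m. Contact area A = π·d²/4 = π·(0.001641 m)²/4 = 2.115e-06 m².
As SI base values: W = 3.719 N, H = 3.275e+09 Pa, K = 1.970e-06.
By Archard's law, V = K·W·L/H = 1.970e-06 · 3.719 · 2562 / 3.275e+09 = 5.731e-12 m³.
Wear depth h = V/A = 5.731e-12 / 2.115e-06 = 2.710e-06 m.

value=2.710e-06 m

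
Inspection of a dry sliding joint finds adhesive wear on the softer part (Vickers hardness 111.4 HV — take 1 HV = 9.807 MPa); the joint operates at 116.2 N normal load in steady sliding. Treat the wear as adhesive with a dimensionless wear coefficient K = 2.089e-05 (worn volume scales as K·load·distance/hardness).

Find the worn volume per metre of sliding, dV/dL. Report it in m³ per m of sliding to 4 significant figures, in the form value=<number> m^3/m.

value=2.222e-12 m^3/m

Intermediates are shown rounded — all working math holds exact precision, and one final rounding: 4 significant figures.
Hardness H = 111.4 HV × 9.807 MPa/HV = 1092 MPa = 1.092e+09 Pa.
In SI base units: W = 116.2 N, H = 1.092e+09 Pa, K = 2.089e-05.
The wear rate dV/dL = K·W/H, so: 2.089e-05 · 116.2 / 1.092e+09 = 2.222e-12 m³/m.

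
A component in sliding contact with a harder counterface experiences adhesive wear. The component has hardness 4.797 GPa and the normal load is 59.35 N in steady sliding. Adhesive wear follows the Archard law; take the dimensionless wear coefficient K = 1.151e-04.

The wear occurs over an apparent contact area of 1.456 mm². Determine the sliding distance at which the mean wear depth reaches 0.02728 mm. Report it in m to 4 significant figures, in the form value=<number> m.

value=27.89 m

All working math keeps exact precision. The intermediates are printed rounded — a single final rounding: four significant digits.
Hardness H = 4.797 GPa = 4.797e+09 Pa.
Contact area A = 1.456 mm² = 1.456e-06 m².
Depth limit h_lim = 0.02728 mm = 2.728e-05 m.
Restated in SI base units: W = 59.35 N, H = 4.797e+09 Pa, K = 1.151e-04.
Volume at the limit: V_lim = h_lim·A = 2.728e-05 · 1.456e-06 = 3.972e-11 m³.
Life L = V_lim·H/(K·W) = 3.972e-11 · 4.797e+09 / (1.151e-04 · 59.35) = 27.89 m.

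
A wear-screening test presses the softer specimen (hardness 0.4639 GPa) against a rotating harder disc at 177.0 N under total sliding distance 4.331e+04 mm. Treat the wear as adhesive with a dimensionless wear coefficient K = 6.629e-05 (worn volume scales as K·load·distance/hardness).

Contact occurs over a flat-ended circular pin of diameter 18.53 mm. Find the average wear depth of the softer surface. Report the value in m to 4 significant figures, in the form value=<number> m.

All arithmetic holds full precision — the intermediates are displayed rounded. Rounded just once: four significant figures.
Convert: The distance L = 4.331e+04 mm = 43.31 m.
Convert: Hardness H = 0.4639 GPa = 4.639e+08 Pa.
Convert: Pin diameter d = 18.53 mm = 0.01853 m. Contact area A = π·d²/4 = π·(0.01853 m)²/4 = 2.697e-04 m².
Expressed in SI base units: W = 177.0 N, H = 4.639e+08 Pa, K = 6.629e-05.
Archard volume V = K·W·L/H = 6.629e-05 · 177.0 · 43.31 / 4.639e+08 = 1.095e-09 m³.
Depth of wear h = V/A = 1.095e-09 / 2.697e-04 = 4.062e-06 m.

value=4.062e-06 m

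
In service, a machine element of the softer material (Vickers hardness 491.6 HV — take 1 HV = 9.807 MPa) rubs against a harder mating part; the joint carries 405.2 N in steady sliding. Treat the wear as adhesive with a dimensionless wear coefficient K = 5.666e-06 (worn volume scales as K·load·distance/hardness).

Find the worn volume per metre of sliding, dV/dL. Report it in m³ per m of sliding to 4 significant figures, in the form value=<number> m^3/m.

Intermediate values are displayed rounded; all working math carries full float precision; a lone final rounding, at 4 significant digits.
Convert: Hardness H = 491.6 HV × 9.807 MPa/HV = 4821 MPa = 4.821e+09 Pa.
Expressed in SI base units: W = 405.2 N, H = 4.821e+09 Pa, K = 5.666e-06.
Sliding wear rate dV/dL = K·W/H: 5.666e-06 · 405.2 / 4.821e+09 = 4.762e-13 m³/m.

value=4.762e-13 m^3/m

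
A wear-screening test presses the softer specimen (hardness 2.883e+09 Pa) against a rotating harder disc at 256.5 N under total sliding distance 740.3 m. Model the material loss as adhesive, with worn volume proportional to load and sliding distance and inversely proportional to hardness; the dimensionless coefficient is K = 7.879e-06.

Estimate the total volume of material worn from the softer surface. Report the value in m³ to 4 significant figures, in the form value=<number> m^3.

value=5.189e-10 m^3

Intermediates are printed rounded — the computation maintains full precision — a lone final rounding, at 4 significant figures.
Collected in SI base units: W = 256.5 N, H = 2.883e+09 Pa, K = 7.879e-06.
The Archard volume V = K·W·L/H = 7.879e-06 · 256.5 · 740.3 / 2.883e+09 = 5.189e-10 m³.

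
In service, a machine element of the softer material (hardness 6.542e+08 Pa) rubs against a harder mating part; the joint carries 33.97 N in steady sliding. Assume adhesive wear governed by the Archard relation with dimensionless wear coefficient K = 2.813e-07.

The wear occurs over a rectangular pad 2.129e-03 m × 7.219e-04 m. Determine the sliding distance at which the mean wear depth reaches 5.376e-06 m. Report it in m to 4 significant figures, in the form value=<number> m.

value=565.7 m

The computation keeps full precision — the intermediates are printed rounded, and a lone final rounding to four significant figures.
Convert: Contact area A = 2.129e-03 m × 7.219e-04 m = 1.537e-06 m².
Restated in SI base units: W = 33.97 N, H = 6.542e+08 Pa, K = 2.813e-07.
Wearable volume V_lim = h_lim·A = 5.376e-06 · 1.537e-06 = 8.263e-12 m³.
So the life L = V_lim·H/(K·W) = 8.263e-12 · 6.542e+08 / (2.813e-07 · 33.97) = 565.7 m.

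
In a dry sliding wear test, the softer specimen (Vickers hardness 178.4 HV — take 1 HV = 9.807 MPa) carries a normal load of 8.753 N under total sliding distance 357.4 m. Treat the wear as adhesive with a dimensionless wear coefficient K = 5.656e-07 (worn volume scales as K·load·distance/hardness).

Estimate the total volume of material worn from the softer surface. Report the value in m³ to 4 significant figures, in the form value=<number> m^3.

value=1.011e-12 m^3

All arithmetic carries full precision. Intermediates are printed rounded; one final rounding, at 4 significant figures.
Convert: Hardness H = 178.4 HV × 9.807 MPa/HV = 1750 MPa = 1.750e+09 Pa.
In SI base units: W = 8.753 N, H = 1.750e+09 Pa, K = 5.656e-07.
The Archard volume V = K·W·L/H = 5.656e-07 · 8.753 · 357.4 / 1.750e+09 = 1.011e-12 m³.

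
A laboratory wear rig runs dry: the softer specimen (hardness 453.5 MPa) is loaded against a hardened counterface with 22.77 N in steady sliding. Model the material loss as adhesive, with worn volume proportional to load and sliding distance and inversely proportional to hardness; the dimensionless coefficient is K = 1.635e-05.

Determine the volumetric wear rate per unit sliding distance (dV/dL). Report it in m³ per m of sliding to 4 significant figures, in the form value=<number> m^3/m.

value=8.209e-13 m^3/m

Intermediates appear rounded — every step maintains full float precision. Rounded once at the end to four significant figures.
Convert: Hardness H = 453.5 MPa = 4.535e+08 Pa.
In SI base units: W = 22.77 N, H = 4.535e+08 Pa, K = 1.635e-05.
Volumetric rate dV/dL = K·W/H, per unit distance: 1.635e-05 · 22.77 / 4.535e+08 = 8.209e-13 m³/m.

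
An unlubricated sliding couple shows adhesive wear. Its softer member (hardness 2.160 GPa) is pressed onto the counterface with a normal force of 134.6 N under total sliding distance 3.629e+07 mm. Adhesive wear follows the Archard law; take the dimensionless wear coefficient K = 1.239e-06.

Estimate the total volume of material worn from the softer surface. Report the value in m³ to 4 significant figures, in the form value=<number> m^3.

Intermediates are printed rounded. Every step carries full float precision — one last rounding: four significant figures.
Convert: Distance L = 3.629e+07 mm = 3.629e+04 m.
Convert: Hardness H = 2.160 GPa = 2.160e+09 Pa.
In SI base units, W = 134.6 N, H = 2.160e+09 Pa, K = 1.239e-06.
Worn volume V = K·W·L/H = 1.239e-06 · 134.6 · 3.629e+04 / 2.160e+09 = 2.802e-09 m³.

value=2.802e-09 m^3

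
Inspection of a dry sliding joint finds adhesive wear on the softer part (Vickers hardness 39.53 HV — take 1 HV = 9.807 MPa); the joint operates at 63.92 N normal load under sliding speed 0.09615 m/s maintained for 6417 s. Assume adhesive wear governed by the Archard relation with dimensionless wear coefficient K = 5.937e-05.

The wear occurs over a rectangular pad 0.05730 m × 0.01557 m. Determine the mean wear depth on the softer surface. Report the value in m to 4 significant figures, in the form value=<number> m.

The computation holds full precision — the intermediates are displayed rounded. Rounded once at the end to 4 significant figures.
Distance covered L = v·t = 0.09615 m/s × 6417 s = 617.0 m.
Hardness H = 39.53 HV × 9.807 MPa/HV = 387.7 MPa = 3.877e+08 Pa.
Contact area A = 0.05730 m × 0.01557 m = 8.922e-04 m².
Restated in SI base units: W = 63.92 N, H = 3.877e+08 Pa, K = 5.937e-05.
Archard volume V = K·W·L/H = 5.937e-05 · 63.92 · 617.0 / 3.877e+08 = 6.040e-09 m³.
Depth of wear h = V/A = 6.040e-09 / 8.922e-04 = 6.770e-06 m.

value=6.770e-06 m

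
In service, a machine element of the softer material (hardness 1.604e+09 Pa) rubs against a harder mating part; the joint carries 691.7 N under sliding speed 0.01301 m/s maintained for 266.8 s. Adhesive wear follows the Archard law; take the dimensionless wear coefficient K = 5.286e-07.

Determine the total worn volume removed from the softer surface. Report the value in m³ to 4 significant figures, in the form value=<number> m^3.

Intermediates are shown rounded, and the algebra runs at full float precision, and one last rounding: 4 significant figures.
Path length L = v·t = 0.01301 m/s × 266.8 s = 3.471 m.
As SI base values: W = 691.7 N, H = 1.604e+09 Pa, K = 5.286e-07.
Volume removed: V = K·W·L/H = 5.286e-07 · 691.7 · 3.471 / 1.604e+09 = 7.912e-13 m³.

value=7.912e-13 m^3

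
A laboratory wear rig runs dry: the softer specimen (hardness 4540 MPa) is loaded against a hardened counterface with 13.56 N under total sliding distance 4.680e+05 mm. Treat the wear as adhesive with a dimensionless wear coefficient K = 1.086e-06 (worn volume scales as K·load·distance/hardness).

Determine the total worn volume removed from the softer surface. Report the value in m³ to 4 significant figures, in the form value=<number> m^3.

value=1.518e-12 m^3

Displayed values are rounded — the computation keeps full float precision; one final rounding: 4 significant digits.
Sliding distance L = 4.680e+05 mm = 468.0 m.
Hardness H = 4540 MPa = 4.540e+09 Pa.
SI base units throughout: W = 13.56 N, H = 4.540e+09 Pa, K = 1.086e-06.
Worn volume V = K·W·L/H = 1.086e-06 · 13.56 · 468.0 / 4.540e+09 = 1.518e-12 m³.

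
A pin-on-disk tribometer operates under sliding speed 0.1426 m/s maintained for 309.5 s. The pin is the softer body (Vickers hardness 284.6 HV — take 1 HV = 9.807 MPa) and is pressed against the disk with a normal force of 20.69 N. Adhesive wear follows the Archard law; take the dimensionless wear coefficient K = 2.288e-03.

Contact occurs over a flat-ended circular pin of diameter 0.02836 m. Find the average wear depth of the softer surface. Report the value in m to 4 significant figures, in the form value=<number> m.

The intermediates are shown rounded. All working math runs at exact precision. Rounded just once to 4 significant digits.
Sliding distance L = v·t = 0.1426 m/s × 309.5 s = 44.13 m.
Hardness H = 284.6 HV × 9.807 MPa/HV = 2791 MPa = 2.791e+09 Pa.
Contact area A = π·d²/4 = π·(0.02836 m)²/4 = 6.317e-04 m².
Expressed in SI base units: W = 20.69 N, H = 2.791e+09 Pa, K = 2.288e-03.
Archard relation: V = K·W·L/H = 2.288e-03 · 20.69 · 44.13 / 2.791e+09 = 7.486e-10 m³.
Mean depth h = V/A = 7.486e-10 / 6.317e-04 = 1.185e-06 m.

value=1.185e-06 m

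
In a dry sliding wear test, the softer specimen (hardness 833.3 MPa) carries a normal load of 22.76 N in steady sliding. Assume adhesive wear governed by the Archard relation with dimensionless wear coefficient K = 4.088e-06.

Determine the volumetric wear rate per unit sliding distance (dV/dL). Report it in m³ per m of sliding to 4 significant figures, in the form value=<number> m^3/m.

Every step holds exact precision; intermediates appear rounded. Rounded once at the end, at 4 significant digits.
Convert: Hardness H = 833.3 MPa = 8.333e+08 Pa.
In SI base units: W = 22.76 N, H = 8.333e+08 Pa, K = 4.088e-06.
The wear rate dV/dL = K·W/H, so: 4.088e-06 · 22.76 / 8.333e+08 = 1.117e-13 m³/m.

value=1.117e-13 m^3/m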